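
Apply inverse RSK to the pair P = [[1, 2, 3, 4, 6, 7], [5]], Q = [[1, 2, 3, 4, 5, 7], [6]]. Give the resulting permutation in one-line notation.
Reverse the RSK construction: for i from n down to 1, find the cell of Q containing i, remove the entry at that cell from P, and reverse-bump it up through P; the value ejected from row 1 is w(i).

Step i=7: Q has 7 at row 1, column 6; remove that cell from P, ejecting 7. So w(7) = 7. P is now [[1, 2, 3, 4, 6], [5]].
Step i=6: Q has 6 at row 2, column 1; remove 5 from row 2 of P and reverse-bump: 5 enters row 1 and ejects 4. So w(6) = 4. P is now [[1, 2, 3, 5, 6]].
Step i=5: Q has 5 at row 1, column 5; remove that cell from P, ejecting 6. So w(5) = 6. P is now [[1, 2, 3, 5]].
Step i=4: Q has 4 at row 1, column 4; remove that cell from P, ejecting 5. So w(4) = 5. P is now [[1, 2, 3]].
Step i=3: Q has 3 at row 1, column 3; remove that cell from P, ejecting 3. So w(3) = 3. P is now [[1, 2]].
Step i=2: Q has 2 at row 1, column 2; remove that cell from P, ejecting 2. So w(2) = 2. P is now [[1]].
Step i=1: Q has 1 at row 1, column 1; remove that cell from P, ejecting 1. So w(1) = 1. P is now [].

So w = 1 2 3 5 6 4 7.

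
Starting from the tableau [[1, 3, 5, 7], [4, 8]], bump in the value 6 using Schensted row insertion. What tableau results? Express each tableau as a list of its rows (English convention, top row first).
[[1, 3, 5, 6], [4, 7], [8]]

In row 1, 6 replaces 7 (the leftmost entry greater than 6); 7 is bumped to row 2. In row 2, 7 replaces 8 (the leftmost entry greater than 7); 8 is bumped to row 3. 8 starts a new row 3. The new tableau is [[1, 3, 5, 6], [4, 7], [8]].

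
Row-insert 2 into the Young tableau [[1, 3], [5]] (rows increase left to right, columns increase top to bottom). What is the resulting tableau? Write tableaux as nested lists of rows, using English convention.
[[1, 2], [3], [5]]

In row 1, 2 replaces 3 (the leftmost entry greater than 2); 3 is bumped to row 2. In row 2, 3 replaces 5 (the leftmost entry greater than 3); 5 is bumped to row 3. 5 starts a new row 3. The new tableau is [[1, 2], [3], [5]].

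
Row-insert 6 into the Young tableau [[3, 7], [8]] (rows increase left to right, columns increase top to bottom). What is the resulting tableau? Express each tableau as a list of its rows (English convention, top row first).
[[3, 6], [7], [8]]

In row 1, 6 replaces 7 (the leftmost entry greater than 6); 7 is bumped to row 2. In row 2, 7 replaces 8 (the leftmost entry greater than 7); 8 is bumped to row 3. 8 starts a new row 3. The new tableau is [[3, 6], [7], [8]].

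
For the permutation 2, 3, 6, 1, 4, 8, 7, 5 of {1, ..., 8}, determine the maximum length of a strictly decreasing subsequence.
3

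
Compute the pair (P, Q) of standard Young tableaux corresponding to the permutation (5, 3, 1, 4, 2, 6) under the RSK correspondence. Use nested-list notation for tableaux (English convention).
P = [[1, 2, 6], [3, 4], [5]], Q = [[1, 4, 6], [2, 5], [3]]

Insert each entry of the permutation into P by Schensted row insertion, recording in Q the position of each new cell.

Insert 5: appended to row 1. P = [[5]].
Insert 3: 3 bumps 5 from row 1; 5 starts row 2. P = [[3], [5]].
Insert 1: 1 bumps 3 from row 1; 3 bumps 5 from row 2; 5 starts row 3. P = [[1], [3], [5]].
Insert 4: appended to row 1. P = [[1, 4], [3], [5]].
Insert 2: 2 bumps 4 from row 1; 4 appends to row 2. P = [[1, 2], [3, 4], [5]].
Insert 6: appended to row 1. P = [[1, 2, 6], [3, 4], [5]].

So P = [[1, 2, 6], [3, 4], [5]], Q = [[1, 4, 6], [2, 5], [3]].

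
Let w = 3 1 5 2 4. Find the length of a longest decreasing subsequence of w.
2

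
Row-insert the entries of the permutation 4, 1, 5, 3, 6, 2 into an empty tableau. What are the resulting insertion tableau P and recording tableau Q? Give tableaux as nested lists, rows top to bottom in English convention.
Insert each entry of the permutation into P by Schensted row insertion, recording in Q the position of each new cell.

Insert 4: appended to row 1. P = [[4]], Q = [[1]].
Insert 1: 1 bumps 4 from row 1; 4 starts row 2. P = [[1], [4]], Q = [[1], [2]].
Insert 5: appended to row 1. P = [[1, 5], [4]], Q = [[1, 3], [2]].
Insert 3: 3 bumps 5 from row 1; 5 appends to row 2. P = [[1, 3], [4, 5]], Q = [[1, 3], [2, 4]].
Insert 6: appended to row 1. P = [[1, 3, 6], [4, 5]], Q = [[1, 3, 5], [2, 4]].
Insert 2: 2 bumps 3 from row 1; 3 bumps 4 from row 2; 4 starts row 3. P = [[1, 2, 6], [3, 5], [4]], Q = [[1, 3, 5], [2, 4], [6]].

So P = [[1, 2, 6], [3, 5], [4]], Q = [[1, 3, 5], [2, 4], [6]].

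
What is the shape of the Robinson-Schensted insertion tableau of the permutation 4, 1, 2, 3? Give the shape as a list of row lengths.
RSK row insertion gives P = [[1, 2, 3], [4]], which has shape [3, 1].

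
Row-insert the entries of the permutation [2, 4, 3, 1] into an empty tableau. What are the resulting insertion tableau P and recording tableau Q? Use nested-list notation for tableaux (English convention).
Insert each entry of the permutation into P by Schensted row insertion, recording in Q the position of each new cell.

After inserting 2: P = [[2]].
After inserting 4: P = [[2, 4]].
After inserting 3: P = [[2, 3], [4]].
After inserting 1: P = [[1, 3], [2], [4]].

So P = [[1, 3], [2], [4]], Q = [[1, 2], [3], [4]].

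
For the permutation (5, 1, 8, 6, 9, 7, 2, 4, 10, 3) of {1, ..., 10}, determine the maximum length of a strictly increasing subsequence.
4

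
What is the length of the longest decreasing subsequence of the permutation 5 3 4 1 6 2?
3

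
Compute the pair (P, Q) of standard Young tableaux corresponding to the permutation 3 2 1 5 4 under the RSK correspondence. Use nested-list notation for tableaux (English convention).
P = [[1, 4], [2, 5], [3]], Q = [[1, 4], [2, 5], [3]]

Insert each entry of the permutation into P by Schensted row insertion, recording in Q the position of each new cell.

Insert 3: appended to row 1. P = [[3]], Q = [[1]].
Insert 2: 2 bumps 3 from row 1; 3 starts row 2. P = [[2], [3]], Q = [[1], [2]].
Insert 1: 1 bumps 2 from row 1; 2 bumps 3 from row 2; 3 starts row 3. P = [[1], [2], [3]], Q = [[1], [2], [3]].
Insert 5: appended to row 1. P = [[1, 5], [2], [3]], Q = [[1, 4], [2], [3]].
Insert 4: 4 bumps 5 from row 1; 5 appends to row 2. P = [[1, 4], [2, 5], [3]], Q = [[1, 4], [2, 5], [3]].

So P = [[1, 4], [2, 5], [3]], Q = [[1, 4], [2, 5], [3]].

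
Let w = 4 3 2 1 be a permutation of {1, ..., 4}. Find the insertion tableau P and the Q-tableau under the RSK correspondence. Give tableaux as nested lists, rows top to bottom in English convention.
Insert each entry of the permutation into P by Schensted row insertion, recording in Q the position of each new cell.

Insert 4: appended to row 1. P = [[4]], Q = [[1]].
Insert 3: 3 bumps 4 from row 1; 4 starts row 2. P = [[3], [4]], Q = [[1], [2]].
Insert 2: 2 bumps 3 from row 1; 3 bumps 4 from row 2; 4 starts row 3. P = [[2], [3], [4]], Q = [[1], [2], [3]].
Insert 1: 1 bumps 2 from row 1; 2 bumps 3 from row 2; 3 bumps 4 from row 3; 4 starts row 4. P = [[1], [2], [3], [4]], Q = [[1], [2], [3], [4]].

So P = [[1], [2], [3], [4]], Q = [[1], [2], [3], [4]].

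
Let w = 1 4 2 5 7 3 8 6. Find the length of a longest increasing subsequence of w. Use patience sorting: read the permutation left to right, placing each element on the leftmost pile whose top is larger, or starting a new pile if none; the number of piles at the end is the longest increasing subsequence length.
5

1: new pile. tops = [1]
4: new pile. tops = [1, 4]
2: onto pile 2 (replacing 4). tops = [1, 2]
5: new pile. tops = [1, 2, 5]
7: new pile. tops = [1, 2, 5, 7]
3: onto pile 3 (replacing 5). tops = [1, 2, 3, 7]
8: new pile. tops = [1, 2, 3, 7, 8]
6: onto pile 4 (replacing 7). tops = [1, 2, 3, 6, 8]

5 piles, so the longest increasing subsequence has length 5.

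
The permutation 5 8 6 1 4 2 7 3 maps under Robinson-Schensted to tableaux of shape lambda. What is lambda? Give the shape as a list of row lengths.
[3, 3, 1, 1]

Row-insert each entry into an empty tableau.

After inserting 5: P = [[5]].
After inserting 8: P = [[5, 8]].
After inserting 6: P = [[5, 6], [8]].
After inserting 1: P = [[1, 6], [5], [8]].
After inserting 4: P = [[1, 4], [5, 6], [8]].
After inserting 2: P = [[1, 2], [4, 6], [5], [8]].
After inserting 7: P = [[1, 2, 7], [4, 6], [5], [8]].
After inserting 3: P = [[1, 2, 3], [4, 6, 7], [5], [8]].

The final insertion tableau P = [[1, 2, 3], [4, 6, 7], [5], [8]] has shape [3, 3, 1, 1].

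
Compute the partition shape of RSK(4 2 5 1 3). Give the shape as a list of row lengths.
[2, 2, 1]

RSK row insertion gives P = [[1, 3], [2, 5], [4]], which has shape [2, 2, 1].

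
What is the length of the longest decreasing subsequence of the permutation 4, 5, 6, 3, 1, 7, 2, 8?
3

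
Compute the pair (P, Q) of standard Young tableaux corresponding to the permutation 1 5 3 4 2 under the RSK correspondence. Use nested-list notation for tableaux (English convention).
P = [[1, 2, 4], [3], [5]], Q = [[1, 2, 4], [3], [5]]

Insert each entry of the permutation into P by Schensted row insertion, recording in Q the position of each new cell.

Insert 1: appended to row 1. P = [[1]].
Insert 5: appended to row 1. P = [[1, 5]].
Insert 3: 3 bumps 5 from row 1; 5 starts row 2. P = [[1, 3], [5]].
Insert 4: appended to row 1. P = [[1, 3, 4], [5]].
Insert 2: 2 bumps 3 from row 1; 3 bumps 5 from row 2; 5 starts row 3. P = [[1, 2, 4], [3], [5]].

So P = [[1, 2, 4], [3], [5]], Q = [[1, 2, 4], [3], [5]].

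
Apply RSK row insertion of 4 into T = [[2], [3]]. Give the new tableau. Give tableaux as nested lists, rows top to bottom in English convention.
[[2, 4], [3]]

4 is larger than every entry of row 1, so it is appended to row 1. The new tableau is [[2, 4], [3]].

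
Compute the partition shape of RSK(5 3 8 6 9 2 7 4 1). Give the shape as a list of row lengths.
[3, 3, 2, 1]

Row-insert each entry into an empty tableau.

After inserting 5: P = [[5]].
After inserting 3: P = [[3], [5]].
After inserting 8: P = [[3, 8], [5]].
After inserting 6: P = [[3, 6], [5, 8]].
After inserting 9: P = [[3, 6, 9], [5, 8]].
After inserting 2: P = [[2, 6, 9], [3, 8], [5]].
After inserting 7: P = [[2, 6, 7], [3, 8, 9], [5]].
After inserting 4: P = [[2, 4, 7], [3, 6, 9], [5, 8]].
After inserting 1: P = [[1, 4, 7], [2, 6, 9], [3, 8], [5]].

The final insertion tableau P = [[1, 4, 7], [2, 6, 9], [3, 8], [5]] has shape [3, 3, 2, 1].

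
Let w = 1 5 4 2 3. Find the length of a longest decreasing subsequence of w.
3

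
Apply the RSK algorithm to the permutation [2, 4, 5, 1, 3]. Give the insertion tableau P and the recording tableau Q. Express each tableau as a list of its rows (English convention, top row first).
Insert each entry of the permutation into P by Schensted row insertion, recording in Q the position of each new cell.

After inserting 2: P = [[2]].
After inserting 4: P = [[2, 4]].
After inserting 5: P = [[2, 4, 5]].
After inserting 1: P = [[1, 4, 5], [2]].
After inserting 3: P = [[1, 3, 5], [2, 4]].

So P = [[1, 3, 5], [2, 4]], Q = [[1, 2, 3], [4, 5]].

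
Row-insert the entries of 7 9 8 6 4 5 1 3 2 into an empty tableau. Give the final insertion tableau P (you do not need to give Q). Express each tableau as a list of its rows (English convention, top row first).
Insert 7: appended to row 1. P = [[7]].
Insert 9: appended to row 1. P = [[7, 9]].
Insert 8: 8 bumps 9 from row 1; 9 starts row 2. P = [[7, 8], [9]].
Insert 6: 6 bumps 7 from row 1; 7 bumps 9 from row 2; 9 starts row 3. P = [[6, 8], [7], [9]].
Insert 4: 4 bumps 6 from row 1; 6 bumps 7 from row 2; 7 bumps 9 from row 3; 9 starts row 4. P = [[4, 8], [6], [7], [9]].
Insert 5: 5 bumps 8 from row 1; 8 appends to row 2. P = [[4, 5], [6, 8], [7], [9]].
Insert 1: 1 bumps 4 from row 1; 4 bumps 6 from row 2; 6 bumps 7 from row 3; 7 bumps 9 from row 4; 9 starts row 5. P = [[1, 5], [4, 8], [6], [7], [9]].
Insert 3: 3 bumps 5 from row 1; 5 bumps 8 from row 2; 8 appends to row 3. P = [[1, 3], [4, 5], [6, 8], [7], [9]].
Insert 2: 2 bumps 3 from row 1; 3 bumps 4 from row 2; 4 bumps 6 from row 3; 6 bumps 7 from row 4; 7 bumps 9 from row 5; 9 starts row 6. P = [[1, 2], [3, 5], [4, 8], [6], [7], [9]].

So P = [[1, 2], [3, 5], [4, 8], [6], [7], [9]].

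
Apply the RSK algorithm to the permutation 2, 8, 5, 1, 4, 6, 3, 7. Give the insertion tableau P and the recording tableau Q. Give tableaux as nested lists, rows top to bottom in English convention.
Insert each entry of the permutation into P by Schensted row insertion, recording in Q the position of each new cell.

After inserting 2: P = [[2]].
After inserting 8: P = [[2, 8]].
After inserting 5: P = [[2, 5], [8]].
After inserting 1: P = [[1, 5], [2], [8]].
After inserting 4: P = [[1, 4], [2, 5], [8]].
After inserting 6: P = [[1, 4, 6], [2, 5], [8]].
After inserting 3: P = [[1, 3, 6], [2, 4], [5], [8]].
After inserting 7: P = [[1, 3, 6, 7], [2, 4], [5], [8]].

So P = [[1, 3, 6, 7], [2, 4], [5], [8]], Q = [[1, 2, 6, 8], [3, 5], [4], [7]].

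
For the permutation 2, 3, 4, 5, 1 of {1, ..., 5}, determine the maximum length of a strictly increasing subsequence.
4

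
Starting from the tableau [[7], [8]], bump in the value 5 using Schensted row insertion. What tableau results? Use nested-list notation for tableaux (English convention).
In row 1, 5 replaces 7 (the leftmost entry greater than 5); 7 is bumped to row 2. In row 2, 7 replaces 8 (the leftmost entry greater than 7); 8 is bumped to row 3. 8 starts a new row 3. The new tableau is [[5], [7], [8]].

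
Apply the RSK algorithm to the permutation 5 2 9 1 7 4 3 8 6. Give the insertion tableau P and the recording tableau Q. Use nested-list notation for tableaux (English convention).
P = [[1, 3, 6], [2, 4, 8], [5, 7], [9]], Q = [[1, 3, 8], [2, 5, 9], [4, 6], [7]]

Insert each entry of the permutation into P by Schensted row insertion, recording in Q the position of each new cell.

Insert 5: appended to row 1. P = [[5]].
Insert 2: 2 bumps 5 from row 1; 5 starts row 2. P = [[2], [5]].
Insert 9: appended to row 1. P = [[2, 9], [5]].
Insert 1: 1 bumps 2 from row 1; 2 bumps 5 from row 2; 5 starts row 3. P = [[1, 9], [2], [5]].
Insert 7: 7 bumps 9 from row 1; 9 appends to row 2. P = [[1, 7], [2, 9], [5]].
Insert 4: 4 bumps 7 from row 1; 7 bumps 9 from row 2; 9 appends to row 3. P = [[1, 4], [2, 7], [5, 9]].
Insert 3: 3 bumps 4 from row 1; 4 bumps 7 from row 2; 7 bumps 9 from row 3; 9 starts row 4. P = [[1, 3], [2, 4], [5, 7], [9]].
Insert 8: appended to row 1. P = [[1, 3, 8], [2, 4], [5, 7], [9]].
Insert 6: 6 bumps 8 from row 1; 8 appends to row 2. P = [[1, 3, 6], [2, 4, 8], [5, 7], [9]].

So P = [[1, 3, 6], [2, 4, 8], [5, 7], [9]], Q = [[1, 3, 8], [2, 5, 9], [4, 6], [7]].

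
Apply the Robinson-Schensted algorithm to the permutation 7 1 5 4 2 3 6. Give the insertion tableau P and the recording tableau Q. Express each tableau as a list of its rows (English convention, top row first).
Insert each entry of the permutation into P by Schensted row insertion, recording in Q the position of each new cell.

After inserting 7: P = [[7]].
After inserting 1: P = [[1], [7]].
After inserting 5: P = [[1, 5], [7]].
After inserting 4: P = [[1, 4], [5], [7]].
After inserting 2: P = [[1, 2], [4], [5], [7]].
After inserting 3: P = [[1, 2, 3], [4], [5], [7]].
After inserting 6: P = [[1, 2, 3, 6], [4], [5], [7]].

So P = [[1, 2, 3, 6], [4], [5], [7]], Q = [[1, 3, 6, 7], [2], [4], [5]].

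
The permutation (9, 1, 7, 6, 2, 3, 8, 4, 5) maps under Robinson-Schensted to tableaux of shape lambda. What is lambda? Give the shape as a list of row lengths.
[5, 2, 1, 1]

Row-insert each entry into an empty tableau.

After inserting 9: P = [[9]].
After inserting 1: P = [[1], [9]].
After inserting 7: P = [[1, 7], [9]].
After inserting 6: P = [[1, 6], [7], [9]].
After inserting 2: P = [[1, 2], [6], [7], [9]].
After inserting 3: P = [[1, 2, 3], [6], [7], [9]].
After inserting 8: P = [[1, 2, 3, 8], [6], [7], [9]].
After inserting 4: P = [[1, 2, 3, 4], [6, 8], [7], [9]].
After inserting 5: P = [[1, 2, 3, 4, 5], [6, 8], [7], [9]].

The final insertion tableau P = [[1, 2, 3, 4, 5], [6, 8], [7], [9]] has shape [5, 2, 1, 1].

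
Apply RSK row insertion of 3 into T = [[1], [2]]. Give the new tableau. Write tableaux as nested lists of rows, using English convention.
[[1, 3], [2]]

3 is larger than every entry of row 1, so it is appended to row 1. The new tableau is [[1, 3], [2]].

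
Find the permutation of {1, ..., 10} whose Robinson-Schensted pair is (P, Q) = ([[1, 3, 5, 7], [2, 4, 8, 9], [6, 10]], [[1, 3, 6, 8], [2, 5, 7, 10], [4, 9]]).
6 2 4 1 3 10 8 9 5 7

Reverse the RSK construction: for i from n down to 1, find the cell of Q containing i, remove the entry at that cell from P, and reverse-bump it up through P; the value ejected from row 1 is w(i).

Step i=10: Q has 10 at row 2, column 4; remove 9 from row 2 of P and reverse-bump: 9 enters row 1 and ejects 7. So w(10) = 7. P is now [[1, 3, 5, 9], [2, 4, 8], [6, 10]].
Step i=9: Q has 9 at row 3, column 2; remove 10 from row 3 of P and reverse-bump: 10 enters row 2 and ejects 8; 8 enters row 1 and ejects 5. So w(9) = 5. P is now [[1, 3, 8, 9], [2, 4, 10], [6]].
Step i=8: Q has 8 at row 1, column 4; remove that cell from P, ejecting 9. So w(8) = 9. P is now [[1, 3, 8], [2, 4, 10], [6]].
Step i=7: Q has 7 at row 2, column 3; remove 10 from row 2 of P and reverse-bump: 10 enters row 1 and ejects 8. So w(7) = 8. P is now [[1, 3, 10], [2, 4], [6]].
Step i=6: Q has 6 at row 1, column 3; remove that cell from P, ejecting 10. So w(6) = 10. P is now [[1, 3], [2, 4], [6]].
Step i=5: Q has 5 at row 2, column 2; remove 4 from row 2 of P and reverse-bump: 4 enters row 1 and ejects 3. So w(5) = 3. P is now [[1, 4], [2], [6]].
Step i=4: Q has 4 at row 3, column 1; remove 6 from row 3 of P and reverse-bump: 6 enters row 2 and ejects 2; 2 enters row 1 and ejects 1. So w(4) = 1. P is now [[2, 4], [6]].
Step i=3: Q has 3 at row 1, column 2; remove that cell from P, ejecting 4. So w(3) = 4. P is now [[2], [6]].
Step i=2: Q has 2 at row 2, column 1; remove 6 from row 2 of P and reverse-bump: 6 enters row 1 and ejects 2. So w(2) = 2. P is now [[6]].
Step i=1: Q has 1 at row 1, column 1; remove that cell from P, ejecting 6. So w(1) = 6. P is now [].

So w = 6 2 4 1 3 10 8 9 5 7.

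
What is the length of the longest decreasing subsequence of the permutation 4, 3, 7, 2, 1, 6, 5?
4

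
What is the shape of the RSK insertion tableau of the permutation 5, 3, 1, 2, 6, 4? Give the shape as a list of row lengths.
Row-insert each entry into an empty tableau.

After inserting 5: P = [[5]].
After inserting 3: P = [[3], [5]].
After inserting 1: P = [[1], [3], [5]].
After inserting 2: P = [[1, 2], [3], [5]].
After inserting 6: P = [[1, 2, 6], [3], [5]].
After inserting 4: P = [[1, 2, 4], [3, 6], [5]].

The final insertion tableau P = [[1, 2, 4], [3, 6], [5]] has shape [3, 2, 1].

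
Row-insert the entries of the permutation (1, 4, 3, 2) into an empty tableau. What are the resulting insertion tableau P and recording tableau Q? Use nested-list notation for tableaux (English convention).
Insert each entry of the permutation into P by Schensted row insertion, recording in Q the position of each new cell.

Insert 1: appended to row 1. P = [[1]].
Insert 4: appended to row 1. P = [[1, 4]].
Insert 3: 3 bumps 4 from row 1; 4 starts row 2. P = [[1, 3], [4]].
Insert 2: 2 bumps 3 from row 1; 3 bumps 4 from row 2; 4 starts row 3. P = [[1, 2], [3], [4]].

So P = [[1, 2], [3], [4]], Q = [[1, 2], [3], [4]].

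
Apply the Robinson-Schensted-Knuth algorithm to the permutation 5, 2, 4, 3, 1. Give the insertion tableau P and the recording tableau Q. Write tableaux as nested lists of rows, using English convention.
Insert each entry of the permutation into P by Schensted row insertion, recording in Q the position of each new cell.

Insert 5: appended to row 1. P = [[5]].
Insert 2: 2 bumps 5 from row 1; 5 starts row 2. P = [[2], [5]].
Insert 4: appended to row 1. P = [[2, 4], [5]].
Insert 3: 3 bumps 4 from row 1; 4 bumps 5 from row 2; 5 starts row 3. P = [[2, 3], [4], [5]].
Insert 1: 1 bumps 2 from row 1; 2 bumps 4 from row 2; 4 bumps 5 from row 3; 5 starts row 4. P = [[1, 3], [2], [4], [5]].

So P = [[1, 3], [2], [4], [5]], Q = [[1, 3], [2], [4], [5]].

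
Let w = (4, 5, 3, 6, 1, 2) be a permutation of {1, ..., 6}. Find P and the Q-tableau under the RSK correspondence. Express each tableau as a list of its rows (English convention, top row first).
Insert each entry of the permutation into P by Schensted row insertion, recording in Q the position of each new cell.

After inserting 4: P = [[4]].
After inserting 5: P = [[4, 5]].
After inserting 3: P = [[3, 5], [4]].
After inserting 6: P = [[3, 5, 6], [4]].
After inserting 1: P = [[1, 5, 6], [3], [4]].
After inserting 2: P = [[1, 2, 6], [3, 5], [4]].

So P = [[1, 2, 6], [3, 5], [4]], Q = [[1, 2, 4], [3, 6], [5]].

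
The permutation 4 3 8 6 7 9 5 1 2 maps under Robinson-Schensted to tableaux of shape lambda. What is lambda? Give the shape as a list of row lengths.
[4, 2, 2, 1]

Row-insert each entry into an empty tableau.

After inserting 4: P = [[4]].
After inserting 3: P = [[3], [4]].
After inserting 8: P = [[3, 8], [4]].
After inserting 6: P = [[3, 6], [4, 8]].
After inserting 7: P = [[3, 6, 7], [4, 8]].
After inserting 9: P = [[3, 6, 7, 9], [4, 8]].
After inserting 5: P = [[3, 5, 7, 9], [4, 6], [8]].
After inserting 1: P = [[1, 5, 7, 9], [3, 6], [4], [8]].
After inserting 2: P = [[1, 2, 7, 9], [3, 5], [4, 6], [8]].

The final insertion tableau P = [[1, 2, 7, 9], [3, 5], [4, 6], [8]] has shape [4, 2, 2, 1].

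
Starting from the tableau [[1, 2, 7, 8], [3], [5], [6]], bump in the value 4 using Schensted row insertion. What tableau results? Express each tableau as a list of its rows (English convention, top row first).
In row 1, 4 replaces 7 (the leftmost entry greater than 4); 7 is bumped to row 2. 7 is appended to row 2. The new tableau is [[1, 2, 4, 8], [3, 7], [5], [6]].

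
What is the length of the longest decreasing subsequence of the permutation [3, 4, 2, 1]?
3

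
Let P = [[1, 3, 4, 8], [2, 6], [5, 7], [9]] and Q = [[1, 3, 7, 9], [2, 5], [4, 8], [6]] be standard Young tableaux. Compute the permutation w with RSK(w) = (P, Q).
9 5 7 2 3 1 6 4 8

Reverse the RSK construction: for i from n down to 1, find the cell of Q containing i, remove the entry at that cell from P, and reverse-bump it up through P; the value ejected from row 1 is w(i).

Step i=9: Q has 9 at row 1, column 4; remove that cell from P, ejecting 8. So w(9) = 8. P is now [[1, 3, 4], [2, 6], [5, 7], [9]].
Step i=8: Q has 8 at row 3, column 2; remove 7 from row 3 of P and reverse-bump: 7 enters row 2 and ejects 6; 6 enters row 1 and ejects 4. So w(8) = 4. P is now [[1, 3, 6], [2, 7], [5], [9]].
Step i=7: Q has 7 at row 1, column 3; remove that cell from P, ejecting 6. So w(7) = 6. P is now [[1, 3], [2, 7], [5], [9]].
Step i=6: Q has 6 at row 4, column 1; remove 9 from row 4 of P and reverse-bump: 9 enters row 3 and ejects 5; 5 enters row 2 and ejects 2; 2 enters row 1 and ejects 1. So w(6) = 1. P is now [[2, 3], [5, 7], [9]].
Step i=5: Q has 5 at row 2, column 2; remove 7 from row 2 of P and reverse-bump: 7 enters row 1 and ejects 3. So w(5) = 3. P is now [[2, 7], [5], [9]].
Step i=4: Q has 4 at row 3, column 1; remove 9 from row 3 of P and reverse-bump: 9 enters row 2 and ejects 5; 5 enters row 1 and ejects 2. So w(4) = 2. P is now [[5, 7], [9]].
Step i=3: Q has 3 at row 1, column 2; remove that cell from P, ejecting 7. So w(3) = 7. P is now [[5], [9]].
Step i=2: Q has 2 at row 2, column 1; remove 9 from row 2 of P and reverse-bump: 9 enters row 1 and ejects 5. So w(2) = 5. P is now [[9]].
Step i=1: Q has 1 at row 1, column 1; remove that cell from P, ejecting 9. So w(1) = 9. P is now [].

So w = 9 5 7 2 3 1 6 4 8.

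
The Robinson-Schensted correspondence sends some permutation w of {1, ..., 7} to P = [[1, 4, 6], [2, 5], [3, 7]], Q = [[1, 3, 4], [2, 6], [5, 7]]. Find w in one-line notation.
Reverse the RSK construction: for i from n down to 1, find the cell of Q containing i, remove the entry at that cell from P, and reverse-bump it up through P; the value ejected from row 1 is w(i).

Step i=7: Q has 7 at row 3, column 2; remove 7 from row 3 of P and reverse-bump: 7 enters row 2 and ejects 5; 5 enters row 1 and ejects 4. So w(7) = 4. P is now [[1, 5, 6], [2, 7], [3]].
Step i=6: Q has 6 at row 2, column 2; remove 7 from row 2 of P and reverse-bump: 7 enters row 1 and ejects 6. So w(6) = 6. P is now [[1, 5, 7], [2], [3]].
Step i=5: Q has 5 at row 3, column 1; remove 3 from row 3 of P and reverse-bump: 3 enters row 2 and ejects 2; 2 enters row 1 and ejects 1. So w(5) = 1. P is now [[2, 5, 7], [3]].
Step i=4: Q has 4 at row 1, column 3; remove that cell from P, ejecting 7. So w(4) = 7. P is now [[2, 5], [3]].
Step i=3: Q has 3 at row 1, column 2; remove that cell from P, ejecting 5. So w(3) = 5. P is now [[2], [3]].
Step i=2: Q has 2 at row 2, column 1; remove 3 from row 2 of P and reverse-bump: 3 enters row 1 and ejects 2. So w(2) = 2. P is now [[3]].
Step i=1: Q has 1 at row 1, column 1; remove that cell from P, ejecting 3. So w(1) = 3. P is now [].

So w = 3 2 5 7 1 6 4.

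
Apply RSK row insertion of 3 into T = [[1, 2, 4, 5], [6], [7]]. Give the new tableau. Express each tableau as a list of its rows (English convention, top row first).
[[1, 2, 3, 5], [4], [6], [7]]

In row 1, 3 replaces 4 (the leftmost entry greater than 3); 4 is bumped to row 2. In row 2, 4 replaces 6 (the leftmost entry greater than 4); 6 is bumped to row 3. In row 3, 6 replaces 7 (the leftmost entry greater than 6); 7 is bumped to row 4. 7 starts a new row 4. The new tableau is [[1, 2, 3, 5], [4], [6], [7]].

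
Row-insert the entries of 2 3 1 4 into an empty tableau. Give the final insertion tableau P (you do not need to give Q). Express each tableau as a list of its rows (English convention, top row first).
Insert 2: appended to row 1. P = [[2]].
Insert 3: appended to row 1. P = [[2, 3]].
Insert 1: 1 bumps 2 from row 1; 2 starts row 2. P = [[1, 3], [2]].
Insert 4: appended to row 1. P = [[1, 3, 4], [2]].

So P = [[1, 3, 4], [2]].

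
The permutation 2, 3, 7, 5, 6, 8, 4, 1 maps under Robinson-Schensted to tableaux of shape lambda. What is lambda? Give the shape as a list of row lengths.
RSK row insertion gives P = [[1, 3, 4, 6, 8], [2], [5], [7]], which has shape [5, 1, 1, 1].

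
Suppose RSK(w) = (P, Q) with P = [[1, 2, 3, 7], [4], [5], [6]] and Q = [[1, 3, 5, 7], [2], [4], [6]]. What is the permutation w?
6 1 5 2 4 3 7

Reverse RSK: for i = n, n-1, ..., 1, locate i in Q, remove the corresponding corner cell from P, and reverse-bump its entry up through P; the value ejected from row 1 is w(i).

So w = 6 1 5 2 4 3 7.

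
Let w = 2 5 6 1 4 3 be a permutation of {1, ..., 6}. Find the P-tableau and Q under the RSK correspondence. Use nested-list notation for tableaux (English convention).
Insert each entry of the permutation into P by Schensted row insertion, recording in Q the position of each new cell.

Insert 2: appended to row 1. P = [[2]], Q = [[1]].
Insert 5: appended to row 1. P = [[2, 5]], Q = [[1, 2]].
Insert 6: appended to row 1. P = [[2, 5, 6]], Q = [[1, 2, 3]].
Insert 1: 1 bumps 2 from row 1; 2 starts row 2. P = [[1, 5, 6], [2]], Q = [[1, 2, 3], [4]].
Insert 4: 4 bumps 5 from row 1; 5 appends to row 2. P = [[1, 4, 6], [2, 5]], Q = [[1, 2, 3], [4, 5]].
Insert 3: 3 bumps 4 from row 1; 4 bumps 5 from row 2; 5 starts row 3. P = [[1, 3, 6], [2, 4], [5]], Q = [[1, 2, 3], [4, 5], [6]].

So P = [[1, 3, 6], [2, 4], [5]], Q = [[1, 2, 3], [4, 5], [6]].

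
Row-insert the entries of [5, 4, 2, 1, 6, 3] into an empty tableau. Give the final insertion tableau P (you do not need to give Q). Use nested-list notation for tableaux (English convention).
P = [[1, 3], [2, 6], [4], [5]]

After inserting 5: P = [[5]].
After inserting 4: P = [[4], [5]].
After inserting 2: P = [[2], [4], [5]].
After inserting 1: P = [[1], [2], [4], [5]].
After inserting 6: P = [[1, 6], [2], [4], [5]].
After inserting 3: P = [[1, 3], [2, 6], [4], [5]].

So P = [[1, 3], [2, 6], [4], [5]].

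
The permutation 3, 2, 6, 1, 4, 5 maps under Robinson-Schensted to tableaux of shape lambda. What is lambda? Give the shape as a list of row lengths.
[3, 2, 1]

Row-insert each entry into an empty tableau.

After inserting 3: P = [[3]].
After inserting 2: P = [[2], [3]].
After inserting 6: P = [[2, 6], [3]].
After inserting 1: P = [[1, 6], [2], [3]].
After inserting 4: P = [[1, 4], [2, 6], [3]].
After inserting 5: P = [[1, 4, 5], [2, 6], [3]].

The final insertion tableau P = [[1, 4, 5], [2, 6], [3]] has shape [3, 2, 1].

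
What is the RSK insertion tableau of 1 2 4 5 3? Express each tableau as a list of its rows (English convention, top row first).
Insert 1: appended to row 1. P = [[1]].
Insert 2: appended to row 1. P = [[1, 2]].
Insert 4: appended to row 1. P = [[1, 2, 4]].
Insert 5: appended to row 1. P = [[1, 2, 4, 5]].
Insert 3: 3 bumps 4 from row 1; 4 starts row 2. P = [[1, 2, 3, 5], [4]].

So P = [[1, 2, 3, 5], [4]].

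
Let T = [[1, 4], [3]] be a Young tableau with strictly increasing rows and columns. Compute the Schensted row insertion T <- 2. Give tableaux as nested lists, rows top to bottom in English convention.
[[1, 2], [3, 4]]

In row 1, 2 replaces 4 (the leftmost entry greater than 2); 4 is bumped to row 2. 4 is appended to row 2. The new tableau is [[1, 2], [3, 4]].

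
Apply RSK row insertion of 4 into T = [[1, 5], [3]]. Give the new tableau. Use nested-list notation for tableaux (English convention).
In row 1, 4 replaces 5 (the leftmost entry greater than 4); 5 is bumped to row 2. 5 is appended to row 2. The new tableau is [[1, 4], [3, 5]].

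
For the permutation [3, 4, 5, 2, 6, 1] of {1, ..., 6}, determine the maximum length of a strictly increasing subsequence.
4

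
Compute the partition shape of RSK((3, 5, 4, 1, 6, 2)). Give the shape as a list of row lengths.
Row-insert each entry into an empty tableau.

After inserting 3: P = [[3]].
After inserting 5: P = [[3, 5]].
After inserting 4: P = [[3, 4], [5]].
After inserting 1: P = [[1, 4], [3], [5]].
After inserting 6: P = [[1, 4, 6], [3], [5]].
After inserting 2: P = [[1, 2, 6], [3, 4], [5]].

The final insertion tableau P = [[1, 2, 6], [3, 4], [5]] has shape [3, 2, 1].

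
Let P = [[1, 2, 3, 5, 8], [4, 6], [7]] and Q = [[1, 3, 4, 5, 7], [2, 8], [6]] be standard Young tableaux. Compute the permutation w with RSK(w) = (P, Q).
7 1 2 4 6 3 8 5

Reverse the RSK construction: for i from n down to 1, find the cell of Q containing i, remove the entry at that cell from P, and reverse-bump it up through P; the value ejected from row 1 is w(i).

Step i=8: Q has 8 at row 2, column 2; remove 6 from row 2 of P and reverse-bump: 6 enters row 1 and ejects 5. So w(8) = 5. P is now [[1, 2, 3, 6, 8], [4], [7]].
Step i=7: Q has 7 at row 1, column 5; remove that cell from P, ejecting 8. So w(7) = 8. P is now [[1, 2, 3, 6], [4], [7]].
Step i=6: Q has 6 at row 3, column 1; remove 7 from row 3 of P and reverse-bump: 7 enters row 2 and ejects 4; 4 enters row 1 and ejects 3. So w(6) = 3. P is now [[1, 2, 4, 6], [7]].
Step i=5: Q has 5 at row 1, column 4; remove that cell from P, ejecting 6. So w(5) = 6. P is now [[1, 2, 4], [7]].
Step i=4: Q has 4 at row 1, column 3; remove that cell from P, ejecting 4. So w(4) = 4. P is now [[1, 2], [7]].
Step i=3: Q has 3 at row 1, column 2; remove that cell from P, ejecting 2. So w(3) = 2. P is now [[1], [7]].
Step i=2: Q has 2 at row 2, column 1; remove 7 from row 2 of P and reverse-bump: 7 enters row 1 and ejects 1. So w(2) = 1. P is now [[7]].
Step i=1: Q has 1 at row 1, column 1; remove that cell from P, ejecting 7. So w(1) = 7. P is now [].

So w = 7 1 2 4 6 3 8 5.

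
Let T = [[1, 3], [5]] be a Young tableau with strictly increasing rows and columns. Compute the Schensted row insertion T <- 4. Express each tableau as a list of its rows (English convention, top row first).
4 is larger than every entry of row 1, so it is appended to row 1. The new tableau is [[1, 3, 4], [5]].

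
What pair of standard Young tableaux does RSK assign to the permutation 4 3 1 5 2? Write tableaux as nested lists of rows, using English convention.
P = [[1, 2], [3, 5], [4]], Q = [[1, 4], [2, 5], [3]]

Insert each entry of the permutation into P by Schensted row insertion, recording in Q the position of each new cell.

Insert 4: appended to row 1. P = [[4]].
Insert 3: 3 bumps 4 from row 1; 4 starts row 2. P = [[3], [4]].
Insert 1: 1 bumps 3 from row 1; 3 bumps 4 from row 2; 4 starts row 3. P = [[1], [3], [4]].
Insert 5: appended to row 1. P = [[1, 5], [3], [4]].
Insert 2: 2 bumps 5 from row 1; 5 appends to row 2. P = [[1, 2], [3, 5], [4]].

So P = [[1, 2], [3, 5], [4]], Q = [[1, 4], [2, 5], [3]].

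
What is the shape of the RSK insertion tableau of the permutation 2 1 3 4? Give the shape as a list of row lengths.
[3, 1]

Row-insert each entry into an empty tableau.

After inserting 2: P = [[2]].
After inserting 1: P = [[1], [2]].
After inserting 3: P = [[1, 3], [2]].
After inserting 4: P = [[1, 3, 4], [2]].

The final insertion tableau P = [[1, 3, 4], [2]] has shape [3, 1].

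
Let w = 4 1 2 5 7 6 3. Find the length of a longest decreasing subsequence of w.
3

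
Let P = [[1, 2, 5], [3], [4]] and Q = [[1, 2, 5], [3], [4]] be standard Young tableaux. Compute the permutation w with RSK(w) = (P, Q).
1 4 3 2 5

Reverse the RSK construction: for i from n down to 1, find the cell of Q containing i, remove the entry at that cell from P, and reverse-bump it up through P; the value ejected from row 1 is w(i).

Step i=5: Q has 5 at row 1, column 3; remove that cell from P, ejecting 5. So w(5) = 5. P is now [[1, 2], [3], [4]].
Step i=4: Q has 4 at row 3, column 1; remove 4 from row 3 of P and reverse-bump: 4 enters row 2 and ejects 3; 3 enters row 1 and ejects 2. So w(4) = 2. P is now [[1, 3], [4]].
Step i=3: Q has 3 at row 2, column 1; remove 4 from row 2 of P and reverse-bump: 4 enters row 1 and ejects 3. So w(3) = 3. P is now [[1, 4]].
Step i=2: Q has 2 at row 1, column 2; remove that cell from P, ejecting 4. So w(2) = 4. P is now [[1]].
Step i=1: Q has 1 at row 1, column 1; remove that cell from P, ejecting 1. So w(1) = 1. P is now [].

So w = 1 4 3 2 5.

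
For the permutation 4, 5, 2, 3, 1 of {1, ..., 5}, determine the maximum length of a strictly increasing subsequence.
2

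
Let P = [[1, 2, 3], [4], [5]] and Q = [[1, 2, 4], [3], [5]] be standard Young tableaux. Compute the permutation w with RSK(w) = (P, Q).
1 5 2 4 3

Reverse the RSK construction: for i from n down to 1, find the cell of Q containing i, remove the entry at that cell from P, and reverse-bump it up through P; the value ejected from row 1 is w(i).

Step i=5: Q has 5 at row 3, column 1; remove 5 from row 3 of P and reverse-bump: 5 enters row 2 and ejects 4; 4 enters row 1 and ejects 3. So w(5) = 3. P is now [[1, 2, 4], [5]].
Step i=4: Q has 4 at row 1, column 3; remove that cell from P, ejecting 4. So w(4) = 4. P is now [[1, 2], [5]].
Step i=3: Q has 3 at row 2, column 1; remove 5 from row 2 of P and reverse-bump: 5 enters row 1 and ejects 2. So w(3) = 2. P is now [[1, 5]].
Step i=2: Q has 2 at row 1, column 2; remove that cell from P, ejecting 5. So w(2) = 5. P is now [[1]].
Step i=1: Q has 1 at row 1, column 1; remove that cell from P, ejecting 1. So w(1) = 1. P is now [].

So w = 1 5 2 4 3.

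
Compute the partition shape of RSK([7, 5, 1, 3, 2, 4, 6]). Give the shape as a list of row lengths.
Row-insert each entry into an empty tableau.

After inserting 7: P = [[7]].
After inserting 5: P = [[5], [7]].
After inserting 1: P = [[1], [5], [7]].
After inserting 3: P = [[1, 3], [5], [7]].
After inserting 2: P = [[1, 2], [3], [5], [7]].
After inserting 4: P = [[1, 2, 4], [3], [5], [7]].
After inserting 6: P = [[1, 2, 4, 6], [3], [5], [7]].

The final insertion tableau P = [[1, 2, 4, 6], [3], [5], [7]] has shape [4, 1, 1, 1].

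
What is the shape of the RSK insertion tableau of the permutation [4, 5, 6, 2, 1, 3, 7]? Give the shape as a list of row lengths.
RSK row insertion gives P = [[1, 3, 6, 7], [2, 5], [4]], which has shape [4, 2, 1].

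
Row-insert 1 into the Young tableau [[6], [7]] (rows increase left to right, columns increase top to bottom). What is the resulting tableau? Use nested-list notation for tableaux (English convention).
In row 1, 1 replaces 6 (the leftmost entry greater than 1); 6 is bumped to row 2. In row 2, 6 replaces 7 (the leftmost entry greater than 6); 7 is bumped to row 3. 7 starts a new row 3. The new tableau is [[1], [6], [7]].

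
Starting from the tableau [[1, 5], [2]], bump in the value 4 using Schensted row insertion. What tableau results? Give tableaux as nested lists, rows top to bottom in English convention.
In row 1, 4 replaces 5 (the leftmost entry greater than 4); 5 is bumped to row 2. 5 is appended to row 2. The new tableau is [[1, 4], [2, 5]].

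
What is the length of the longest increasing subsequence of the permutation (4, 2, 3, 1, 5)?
3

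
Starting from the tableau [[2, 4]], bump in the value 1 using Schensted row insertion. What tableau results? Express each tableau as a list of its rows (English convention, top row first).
In row 1, 1 replaces 2 (the leftmost entry greater than 1); 2 is bumped to row 2. 2 starts a new row 2. The new tableau is [[1, 4], [2]].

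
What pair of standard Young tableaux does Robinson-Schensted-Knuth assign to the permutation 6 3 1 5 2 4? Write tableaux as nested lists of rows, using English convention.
Insert each entry of the permutation into P by Schensted row insertion, recording in Q the position of each new cell.

Insert 6: appended to row 1. P = [[6]], Q = [[1]].
Insert 3: 3 bumps 6 from row 1; 6 starts row 2. P = [[3], [6]], Q = [[1], [2]].
Insert 1: 1 bumps 3 from row 1; 3 bumps 6 from row 2; 6 starts row 3. P = [[1], [3], [6]], Q = [[1], [2], [3]].
Insert 5: appended to row 1. P = [[1, 5], [3], [6]], Q = [[1, 4], [2], [3]].
Insert 2: 2 bumps 5 from row 1; 5 appends to row 2. P = [[1, 2], [3, 5], [6]], Q = [[1, 4], [2, 5], [3]].
Insert 4: appended to row 1. P = [[1, 2, 4], [3, 5], [6]], Q = [[1, 4, 6], [2, 5], [3]].

So P = [[1, 2, 4], [3, 5], [6]], Q = [[1, 4, 6], [2, 5], [3]].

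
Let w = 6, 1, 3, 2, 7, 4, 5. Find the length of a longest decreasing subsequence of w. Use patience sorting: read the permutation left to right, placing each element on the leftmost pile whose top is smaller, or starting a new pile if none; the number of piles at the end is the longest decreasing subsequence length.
3

6: new pile. tops = [6]
1: new pile. tops = [6, 1]
3: onto pile 2 (replacing 1). tops = [6, 3]
2: new pile. tops = [6, 3, 2]
7: onto pile 1 (replacing 6). tops = [7, 3, 2]
4: onto pile 2 (replacing 3). tops = [7, 4, 2]
5: onto pile 2 (replacing 4). tops = [7, 5, 2]

3 piles, so the longest decreasing subsequence has length 3.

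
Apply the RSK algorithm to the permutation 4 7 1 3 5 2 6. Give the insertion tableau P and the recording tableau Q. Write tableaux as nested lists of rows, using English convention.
P = [[1, 2, 5, 6], [3, 7], [4]], Q = [[1, 2, 5, 7], [3, 4], [6]]

Insert each entry of the permutation into P by Schensted row insertion, recording in Q the position of each new cell.

Insert 4: appended to row 1. P = [[4]], Q = [[1]].
Insert 7: appended to row 1. P = [[4, 7]], Q = [[1, 2]].
Insert 1: 1 bumps 4 from row 1; 4 starts row 2. P = [[1, 7], [4]], Q = [[1, 2], [3]].
Insert 3: 3 bumps 7 from row 1; 7 appends to row 2. P = [[1, 3], [4, 7]], Q = [[1, 2], [3, 4]].
Insert 5: appended to row 1. P = [[1, 3, 5], [4, 7]], Q = [[1, 2, 5], [3, 4]].
Insert 2: 2 bumps 3 from row 1; 3 bumps 4 from row 2; 4 starts row 3. P = [[1, 2, 5], [3, 7], [4]], Q = [[1, 2, 5], [3, 4], [6]].
Insert 6: appended to row 1. P = [[1, 2, 5, 6], [3, 7], [4]], Q = [[1, 2, 5, 7], [3, 4], [6]].

So P = [[1, 2, 5, 6], [3, 7], [4]], Q = [[1, 2, 5, 7], [3, 4], [6]].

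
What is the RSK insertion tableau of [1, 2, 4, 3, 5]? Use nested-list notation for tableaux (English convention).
Insert 1: appended to row 1. P = [[1]].
Insert 2: appended to row 1. P = [[1, 2]].
Insert 4: appended to row 1. P = [[1, 2, 4]].
Insert 3: 3 bumps 4 from row 1; 4 starts row 2. P = [[1, 2, 3], [4]].
Insert 5: appended to row 1. P = [[1, 2, 3, 5], [4]].

So P = [[1, 2, 3, 5], [4]].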